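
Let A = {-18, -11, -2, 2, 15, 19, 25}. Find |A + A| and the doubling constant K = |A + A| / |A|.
K = |A + A| / |A| = 26/7

Enumerate A + A = {a + b : a, b ∈ A}. With |A| = 7, there are |A|^2 = 49 ordered sum pairs; collecting distinct values, A + A = {-36, -29, -22, -20, -16, -13, -9, -4, -3, 0, 1, 4, 7, 8, 13, 14, 17, 21, 23, 27, 30, 34, 38, 40, 44, 50}, so |A + A| = 26. Thus K = 26/7. For comparison, the minimum possible |A + A| over all 7-element sets is 2·7 − 1 = 13 (so min K = 13/7), attained only by arithmetic progressions.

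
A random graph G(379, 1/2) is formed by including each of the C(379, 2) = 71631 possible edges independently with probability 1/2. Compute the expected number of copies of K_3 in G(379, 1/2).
E[# K_3] = C(379, 3) · (1/2)^C(3, 2) = 9001629 / 2^3 = 1125203.625

For each 3-subset S of vertices (there are C(379, 3) = 9001629 such S), let X_S = 1 if S induces a K_3 (all C(3, 2) = 3 edges present). Then P(X_S = 1) = (1/2)^3 = 1/8. By linearity of expectation, E[# K_3] = C(379, 3) · (1/2)^3 = 9001629 / 8 = 1125203.625.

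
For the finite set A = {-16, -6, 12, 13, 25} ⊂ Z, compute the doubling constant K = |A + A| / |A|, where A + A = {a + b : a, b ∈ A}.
K = |A + A| / |A| = 15/5 = 3

Enumerate A + A = {a + b : a, b ∈ A}. With |A| = 5, there are |A|^2 = 25 ordered sum pairs; collecting distinct values, A + A = {-32, -22, -12, -4, -3, 6, 7, 9, 19, 24, 25, 26, 37, 38, 50}, so |A + A| = 15. Thus K = 15/5 = 3. For comparison, the minimum possible |A + A| over all 5-element sets is 2·5 − 1 = 9 (so min K = 9/5), attained only by arithmetic progressions.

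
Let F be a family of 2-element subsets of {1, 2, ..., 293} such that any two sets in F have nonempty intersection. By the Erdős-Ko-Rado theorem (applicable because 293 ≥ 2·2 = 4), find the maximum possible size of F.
max |F| = C(292, 1) = 292

The Erdős-Ko-Rado theorem states: for n ≥ 2k, an intersecting family of k-subsets of an n-element set has size at most C(n − 1, k − 1), with equality for 'star' families {A ⊆ [n] : |A| = k, i ∈ A} (fix an element i). For n = 293, k = 2: C(292, 1) = 292.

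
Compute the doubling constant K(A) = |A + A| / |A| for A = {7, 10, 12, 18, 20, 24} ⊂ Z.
K = |A + A| / |A| = 19/6

Enumerate A + A = {a + b : a, b ∈ A}. With |A| = 6, there are |A|^2 = 36 ordered sum pairs; collecting distinct values, A + A = {14, 17, 19, 20, 22, 24, 25, 27, 28, 30, 31, 32, 34, 36, 38, 40, 42, 44, 48}, so |A + A| = 19. Thus K = 19/6. For comparison, the minimum possible |A + A| over all 6-element sets is 2·6 − 1 = 11 (so min K = 11/6), attained only by arithmetic progressions.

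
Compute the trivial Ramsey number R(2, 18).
R(2, 18) = 18

R(2, k) = k for all k ≥ 2: in a 2-colouring of K_k, either some edge is red (a red K_2) or all edges are blue (a blue K_k). And K_{17} coloured all-blue has no blue K_18, so R(2, 18) > 17. Hence R(2, 18) = 18.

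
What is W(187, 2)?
W(187, 2) = 187 + 1 = 188

A 2-term AP is any pair of integers, so a monochromatic 2-AP exists iff some colour is used at least twice. With 187 colours, the colouring i ↦ i on {1, ..., 187} uses each colour once, avoiding any monochromatic pair, so W(187, 2) > 187. For {1, ..., 188}, pigeonhole forces two integers of the same colour, which form a monochromatic 2-AP. Hence W(187, 2) = 188.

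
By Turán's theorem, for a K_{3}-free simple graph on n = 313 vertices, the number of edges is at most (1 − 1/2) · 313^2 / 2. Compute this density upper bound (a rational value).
Turán density bound = (1/2) · 313^2/2 = 97969/4 ≈ 24492.25

Turán's theorem: ex(n, K_{r+1}) is achieved by the complete r-partite Turán graph T(n, r) with parts as balanced as possible, and is at most (1 − 1/r) · n^2/2. For r = 2, n = 313: the density bound is (1/2) · 97969/2 = 97969/4 ≈ 24492.25. The integer-valued extremum is e(T(313, 2)) = 24492, which is strictly less than the density bound 97969/4 since 2 ∤ 313 (the parts of T(313, 2) cannot all be equal).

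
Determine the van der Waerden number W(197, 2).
W(197, 2) = 197 + 1 = 198

A 2-term AP is any pair of integers, so a monochromatic 2-AP exists iff some colour is used at least twice. With 197 colours, the colouring i ↦ i on {1, ..., 197} uses each colour once, avoiding any monochromatic pair, so W(197, 2) > 197. For {1, ..., 198}, pigeonhole forces two integers of the same colour, which form a monochromatic 2-AP. Hence W(197, 2) = 198.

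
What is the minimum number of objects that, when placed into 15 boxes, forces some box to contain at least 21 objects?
n = (21 − 1)·15 + 1 = 301

By the generalised pigeonhole principle, to guarantee some box contains ≥ r objects we need more than (r − 1) · k objects total. Threshold: n = (r − 1) · k + 1. With r = 21 and k = 15: n = 20 · 15 + 1 = 300 + 1 = 301. For n = 300 = 20 · 15, we can put exactly 20 objects in every box, avoiding 21 in any single one — so 301 is tight.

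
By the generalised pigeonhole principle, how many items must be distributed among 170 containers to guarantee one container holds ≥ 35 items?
n = (35 − 1)·170 + 1 = 5781

By the generalised pigeonhole principle, to guarantee some box contains ≥ r objects we need more than (r − 1) · k objects total. Threshold: n = (r − 1) · k + 1. With r = 35 and k = 170: n = 34 · 170 + 1 = 5780 + 1 = 5781. For n = 5780 = 34 · 170, we can put exactly 34 objects in every box, avoiding 35 in any single one — so 5781 is tight.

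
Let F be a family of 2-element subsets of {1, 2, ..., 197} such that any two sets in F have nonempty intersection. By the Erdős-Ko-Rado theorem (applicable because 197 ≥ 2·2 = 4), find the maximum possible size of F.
max |F| = C(196, 1) = 196

Erdős-Ko-Rado (1961): when n ≥ 2k, max |F| = C(n−1, k−1). The bound is attained by the star {A : i ∈ A} for any fixed i ∈ [n]. Here C(197−1, 2−1) = C(196, 1) = 196.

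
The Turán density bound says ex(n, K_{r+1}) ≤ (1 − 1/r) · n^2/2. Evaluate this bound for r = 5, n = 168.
Turán density bound = (4/5) · 168^2/2 = 56448/5 ≈ 11289.6

Turán's theorem: ex(n, K_{r+1}) is achieved by the complete r-partite Turán graph T(n, r) with parts as balanced as possible, and is at most (1 − 1/r) · n^2/2. For r = 5, n = 168: the density bound is (4/5) · 28224/2 = 56448/5 ≈ 11289.6. The integer-valued extremum is e(T(168, 5)) = 11289, which is strictly less than the density bound 56448/5 since 5 ∤ 168 (the parts of T(168, 5) cannot all be equal).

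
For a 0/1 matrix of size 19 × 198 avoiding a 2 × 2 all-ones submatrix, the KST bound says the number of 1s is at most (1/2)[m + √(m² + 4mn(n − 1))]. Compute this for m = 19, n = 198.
z(19, 198; 2, 2) ≤ (1/2)[19 + √(19² + 4·19·198·197)] = (1/2)[19 + √2964817] = 870.4322

Kővári–Sós–Turán: let r_1, ..., r_19 be the row sums and z = Σ r_i the total number of 1s. Each pair of columns can share at most one row with both entries 1 (else a 2×2 all-ones block appears), so Σ_i C(r_i, 2) ≤ C(198, 2) = 19503. By convexity Σ_i C(r_i, 2) ≥ 19·C(z/19, 2) = z(z − 19)/(2·19), giving z² − 19z − 19·198·197 ≤ 0 and hence z ≤ (1/2)[19 + √(361 + 4·741114)] = (1/2)[19 + √2964817] ≈ (1/2)(19 + 1721.8644) = 870.4322.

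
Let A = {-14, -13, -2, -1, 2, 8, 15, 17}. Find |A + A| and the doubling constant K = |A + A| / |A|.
K = |A + A| / |A| = 32/8 = 4

Enumerate A + A = {a + b : a, b ∈ A}. With |A| = 8, there are |A|^2 = 64 ordered sum pairs; collecting distinct values, A + A = {-28, -27, -26, -16, -15, -14, -12, -11, -6, -5, -4, -3, -2, 0, 1, 2, 3, 4, 6, 7, 10, 13, 14, 15, 16, 17, 19, 23, 25, 30, 32, 34}, so |A + A| = 32. Thus K = 32/8 = 4. For comparison, the minimum possible |A + A| over all 8-element sets is 2·8 − 1 = 15 (so min K = 15/8), attained only by arithmetic progressions.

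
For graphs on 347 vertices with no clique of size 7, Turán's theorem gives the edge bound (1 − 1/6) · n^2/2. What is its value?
Turán density bound = (5/6) · 347^2/2 = 602045/12 ≈ 50170.4167

Turán's theorem: ex(n, K_{r+1}) is achieved by the complete r-partite Turán graph T(n, r) with parts as balanced as possible, and is at most (1 − 1/r) · n^2/2. For r = 6, n = 347: the density bound is (5/6) · 120409/2 = 602045/12 ≈ 50170.4167. The integer-valued extremum is e(T(347, 6)) = 50170, which is strictly less than the density bound 602045/12 since 6 ∤ 347 (the parts of T(347, 6) cannot all be equal).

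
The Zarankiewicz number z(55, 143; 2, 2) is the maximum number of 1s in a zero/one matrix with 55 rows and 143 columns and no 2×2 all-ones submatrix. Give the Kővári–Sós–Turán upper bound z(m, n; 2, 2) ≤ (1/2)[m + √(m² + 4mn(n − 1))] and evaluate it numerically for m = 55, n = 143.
z(55, 143; 2, 2) ≤ (1/2)[55 + √(55² + 4·55·143·142)] = (1/2)[55 + √4470345] = 1084.6595

Kővári–Sós–Turán: let r_1, ..., r_55 be the row sums and z = Σ r_i the total number of 1s. Each pair of columns can share at most one row with both entries 1 (else a 2×2 all-ones block appears), so Σ_i C(r_i, 2) ≤ C(143, 2) = 10153. By convexity Σ_i C(r_i, 2) ≥ 55·C(z/55, 2) = z(z − 55)/(2·55), giving z² − 55z − 55·143·142 ≤ 0 and hence z ≤ (1/2)[55 + √(3025 + 4·1116830)] = (1/2)[55 + √4470345] ≈ (1/2)(55 + 2114.319) = 1084.6595.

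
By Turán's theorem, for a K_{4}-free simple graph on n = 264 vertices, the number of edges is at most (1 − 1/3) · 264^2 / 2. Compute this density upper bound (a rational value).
Turán density bound = (2/3) · 264^2/2 = 23232

Turán's theorem: ex(n, K_{r+1}) is achieved by the complete r-partite Turán graph T(n, r) with parts as balanced as possible, and is at most (1 − 1/r) · n^2/2. For r = 3, n = 264: the density bound is (2/3) · 69696/2 = 23232. Since 3 ∣ 264, the Turán graph T(264, 3) has parts of equal size 88, and its edge count e(T(264, 3)) = 23232 attains the density bound exactly.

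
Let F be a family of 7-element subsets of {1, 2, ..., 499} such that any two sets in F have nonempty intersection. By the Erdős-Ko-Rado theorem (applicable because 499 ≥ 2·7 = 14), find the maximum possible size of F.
max |F| = C(498, 6) = 20554834231932

The Erdős-Ko-Rado theorem states: for n ≥ 2k, an intersecting family of k-subsets of an n-element set has size at most C(n − 1, k − 1), with equality for 'star' families {A ⊆ [n] : |A| = k, i ∈ A} (fix an element i). For n = 499, k = 7: C(498, 6) = 20554834231932.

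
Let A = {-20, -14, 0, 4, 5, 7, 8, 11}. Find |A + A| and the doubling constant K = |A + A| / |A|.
K = |A + A| / |A| = 30/8 = 15/4

Enumerate A + A = {a + b : a, b ∈ A}. With |A| = 8, there are |A|^2 = 64 ordered sum pairs; collecting distinct values, A + A = {-40, -34, -28, -20, -16, -15, -14, -13, -12, -10, -9, -7, -6, -3, 0, 4, 5, 7, 8, 9, 10, 11, 12, 13, 14, 15, 16, 18, 19, 22}, so |A + A| = 30. Thus K = 30/8 = 15/4. For comparison, the minimum possible |A + A| over all 8-element sets is 2·8 − 1 = 15 (so min K = 15/8), attained only by arithmetic progressions.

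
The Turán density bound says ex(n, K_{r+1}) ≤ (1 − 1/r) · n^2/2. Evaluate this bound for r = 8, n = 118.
Turán density bound = (7/8) · 118^2/2 = 24367/4 ≈ 6091.75

Turán's theorem: ex(n, K_{r+1}) is achieved by the complete r-partite Turán graph T(n, r) with parts as balanced as possible, and is at most (1 − 1/r) · n^2/2. For r = 8, n = 118: the density bound is (7/8) · 13924/2 = 24367/4 ≈ 6091.75. The integer-valued extremum is e(T(118, 8)) = 6091, which is strictly less than the density bound 24367/4 since 8 ∤ 118 (the parts of T(118, 8) cannot all be equal).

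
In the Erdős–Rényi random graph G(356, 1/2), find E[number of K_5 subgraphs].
E[# K_5] = C(356, 5) · (1/2)^C(5, 2) = 46325246176 / 2^10 = 1447663943/32 = 45239498.21875

For each 5-subset S of vertices (there are C(356, 5) = 46325246176 such S), let X_S = 1 if S induces a K_5 (all C(5, 2) = 10 edges present). Then P(X_S = 1) = (1/2)^10 = 1/1024. By linearity of expectation, E[# K_5] = C(356, 5) · (1/2)^10 = 46325246176 / 1024 = 1447663943/32 = 45239498.21875.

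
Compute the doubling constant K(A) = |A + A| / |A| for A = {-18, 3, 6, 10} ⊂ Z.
K = |A + A| / |A| = 10/4 = 5/2

Enumerate A + A = {a + b : a, b ∈ A}. With |A| = 4, there are |A|^2 = 16 ordered sum pairs; collecting distinct values, A + A = {-36, -15, -12, -8, 6, 9, 12, 13, 16, 20}, so |A + A| = 10. Thus K = 10/4 = 5/2. For comparison, the minimum possible |A + A| over all 4-element sets is 2·4 − 1 = 7 (so min K = 7/4), attained only by arithmetic progressions.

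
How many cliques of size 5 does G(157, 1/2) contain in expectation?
E[# K_5] = C(157, 5) · (1/2)^C(5, 2) = 745395651 / 2^10 ≈ 727925.440430

For each 5-subset S of vertices (there are C(157, 5) = 745395651 such S), let X_S = 1 if S induces a K_5 (all C(5, 2) = 10 edges present). Then P(X_S = 1) = (1/2)^10 = 1/1024. By linearity of expectation, E[# K_5] = C(157, 5) · (1/2)^10 = 745395651 / 1024 ≈ 727925.440430.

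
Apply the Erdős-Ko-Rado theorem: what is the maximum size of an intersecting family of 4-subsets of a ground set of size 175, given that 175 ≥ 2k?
max |F| = C(174, 3) = 862924

The Erdős-Ko-Rado theorem states: for n ≥ 2k, an intersecting family of k-subsets of an n-element set has size at most C(n − 1, k − 1), with equality for 'star' families {A ⊆ [n] : |A| = k, i ∈ A} (fix an element i). For n = 175, k = 4: C(174, 3) = 862924.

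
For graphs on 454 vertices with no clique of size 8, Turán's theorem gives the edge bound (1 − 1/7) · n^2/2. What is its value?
Turán density bound = (6/7) · 454^2/2 = 618348/7 ≈ 88335.4286

Turán's theorem: ex(n, K_{r+1}) is achieved by the complete r-partite Turán graph T(n, r) with parts as balanced as possible, and is at most (1 − 1/r) · n^2/2. For r = 7, n = 454: the density bound is (6/7) · 206116/2 = 618348/7 ≈ 88335.4286. The integer-valued extremum is e(T(454, 7)) = 88335, which is strictly less than the density bound 618348/7 since 7 ∤ 454 (the parts of T(454, 7) cannot all be equal).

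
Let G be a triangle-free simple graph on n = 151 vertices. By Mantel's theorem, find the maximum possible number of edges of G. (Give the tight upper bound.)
ex(151, K_3) = ⌊151^2/4⌋ = 5700

Mantel (1907): a triangle-free graph on n vertices has at most ⌊n^2/4⌋ edges, with equality for the complete bipartite graph K_{⌊n/2⌋, ⌈n/2⌉}. For n = 151: ⌊151^2/4⌋ = ⌊22801/4⌋ = 5700. The extremal graph is K_{75, 76}, which has 75·76 = 5700 edges.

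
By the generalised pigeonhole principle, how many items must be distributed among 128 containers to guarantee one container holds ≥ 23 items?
n = (23 − 1)·128 + 1 = 2817

By the generalised pigeonhole principle, to guarantee some box contains ≥ r objects we need more than (r − 1) · k objects total. Threshold: n = (r − 1) · k + 1. With r = 23 and k = 128: n = 22 · 128 + 1 = 2816 + 1 = 2817. For n = 2816 = 22 · 128, we can put exactly 22 objects in every box, avoiding 23 in any single one — so 2817 is tight.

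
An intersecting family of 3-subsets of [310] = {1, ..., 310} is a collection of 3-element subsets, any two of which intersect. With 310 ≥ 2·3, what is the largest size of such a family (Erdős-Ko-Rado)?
max |F| = C(309, 2) = 47586

Erdős-Ko-Rado (1961): when n ≥ 2k, max |F| = C(n−1, k−1). The bound is attained by the star {A : i ∈ A} for any fixed i ∈ [n]. Here C(310−1, 3−1) = C(309, 2) = 47586.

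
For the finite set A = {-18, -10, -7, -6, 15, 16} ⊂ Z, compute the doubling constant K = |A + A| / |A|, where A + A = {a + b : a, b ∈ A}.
K = |A + A| / |A| = 20/6 = 10/3

Enumerate A + A = {a + b : a, b ∈ A}. With |A| = 6, there are |A|^2 = 36 ordered sum pairs; collecting distinct values, A + A = {-36, -28, -25, -24, -20, -17, -16, -14, -13, -12, -3, -2, 5, 6, 8, 9, 10, 30, 31, 32}, so |A + A| = 20. Thus K = 20/6 = 10/3. For comparison, the minimum possible |A + A| over all 6-element sets is 2·6 − 1 = 11 (so min K = 11/6), attained only by arithmetic progressions.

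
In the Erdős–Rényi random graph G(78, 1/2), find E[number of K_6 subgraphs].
E[# K_6] = C(78, 6) · (1/2)^C(6, 2) = 256851595 / 2^15 ≈ 7838.488617

For each 6-subset S of vertices (there are C(78, 6) = 256851595 such S), let X_S = 1 if S induces a K_6 (all C(6, 2) = 15 edges present). Then P(X_S = 1) = (1/2)^15 = 1/32768. By linearity of expectation, E[# K_6] = C(78, 6) · (1/2)^15 = 256851595 / 32768 ≈ 7838.488617.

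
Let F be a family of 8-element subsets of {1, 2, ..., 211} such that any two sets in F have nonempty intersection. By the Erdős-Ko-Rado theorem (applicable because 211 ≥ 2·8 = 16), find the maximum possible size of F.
max |F| = C(210, 7) = 3230129794320

Erdős-Ko-Rado (1961): when n ≥ 2k, max |F| = C(n−1, k−1). The bound is attained by the star {A : i ∈ A} for any fixed i ∈ [n]. Here C(211−1, 8−1) = C(210, 7) = 3230129794320.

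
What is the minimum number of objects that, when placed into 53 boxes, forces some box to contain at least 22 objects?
n = (22 − 1)·53 + 1 = 1114

By the generalised pigeonhole principle, to guarantee some box contains ≥ r objects we need more than (r − 1) · k objects total. Threshold: n = (r − 1) · k + 1. With r = 22 and k = 53: n = 21 · 53 + 1 = 1113 + 1 = 1114. For n = 1113 = 21 · 53, we can put exactly 21 objects in every box, avoiding 22 in any single one — so 1114 is tight.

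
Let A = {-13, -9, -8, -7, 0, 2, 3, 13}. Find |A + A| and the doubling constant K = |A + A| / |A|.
K = |A + A| / |A| = 28/8 = 7/2

Enumerate A + A = {a + b : a, b ∈ A}. With |A| = 8, there are |A|^2 = 64 ordered sum pairs; collecting distinct values, A + A = {-26, -22, -21, -20, -18, -17, -16, -15, -14, -13, -11, -10, -9, -8, -7, -6, -5, -4, 0, 2, 3, 4, 5, 6, 13, 15, 16, 26}, so |A + A| = 28. Thus K = 28/8 = 7/2. For comparison, the minimum possible |A + A| over all 8-element sets is 2·8 − 1 = 15 (so min K = 15/8), attained only by arithmetic progressions.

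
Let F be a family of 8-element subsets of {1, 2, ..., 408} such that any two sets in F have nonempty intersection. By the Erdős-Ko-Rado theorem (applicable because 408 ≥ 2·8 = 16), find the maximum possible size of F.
max |F| = C(407, 7) = 348499184786181

Erdős-Ko-Rado (1961): when n ≥ 2k, max |F| = C(n−1, k−1). The bound is attained by the star {A : i ∈ A} for any fixed i ∈ [n]. Here C(408−1, 8−1) = C(407, 7) = 348499184786181.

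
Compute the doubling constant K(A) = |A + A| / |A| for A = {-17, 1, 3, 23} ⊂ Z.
K = |A + A| / |A| = 9/4

Enumerate A + A = {a + b : a, b ∈ A}. With |A| = 4, there are |A|^2 = 16 ordered sum pairs; collecting distinct values, A + A = {-34, -16, -14, 2, 4, 6, 24, 26, 46}, so |A + A| = 9. Thus K = 9/4. For comparison, the minimum possible |A + A| over all 4-element sets is 2·4 − 1 = 7 (so min K = 7/4), attained only by arithmetic progressions.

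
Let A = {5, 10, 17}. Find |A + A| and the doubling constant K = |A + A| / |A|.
K = |A + A| / |A| = 6/3 = 2

Enumerate A + A = {a + b : a, b ∈ A}. With |A| = 3, there are |A|^2 = 9 ordered sum pairs; collecting distinct values, A + A = {10, 15, 20, 22, 27, 34}, so |A + A| = 6. Thus K = 6/3 = 2. For comparison, the minimum possible |A + A| over all 3-element sets is 2·3 − 1 = 5 (so min K = 5/3), attained only by arithmetic progressions.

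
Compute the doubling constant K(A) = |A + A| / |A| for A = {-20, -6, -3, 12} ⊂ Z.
K = |A + A| / |A| = 10/4 = 5/2

Enumerate A + A = {a + b : a, b ∈ A}. With |A| = 4, there are |A|^2 = 16 ordered sum pairs; collecting distinct values, A + A = {-40, -26, -23, -12, -9, -8, -6, 6, 9, 24}, so |A + A| = 10. Thus K = 10/4 = 5/2. For comparison, the minimum possible |A + A| over all 4-element sets is 2·4 − 1 = 7 (so min K = 7/4), attained only by arithmetic progressions.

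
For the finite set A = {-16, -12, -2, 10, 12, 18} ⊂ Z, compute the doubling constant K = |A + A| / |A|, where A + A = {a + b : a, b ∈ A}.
K = |A + A| / |A| = 20/6 = 10/3

Enumerate A + A = {a + b : a, b ∈ A}. With |A| = 6, there are |A|^2 = 36 ordered sum pairs; collecting distinct values, A + A = {-32, -28, -24, -18, -14, -6, -4, -2, 0, 2, 6, 8, 10, 16, 20, 22, 24, 28, 30, 36}, so |A + A| = 20. Thus K = 20/6 = 10/3. For comparison, the minimum possible |A + A| over all 6-element sets is 2·6 − 1 = 11 (so min K = 11/6), attained only by arithmetic progressions.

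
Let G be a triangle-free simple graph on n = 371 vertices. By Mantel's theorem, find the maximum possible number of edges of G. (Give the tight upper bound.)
ex(371, K_3) = ⌊371^2/4⌋ = 34410

Mantel (1907): a triangle-free graph on n vertices has at most ⌊n^2/4⌋ edges, with equality for the complete bipartite graph K_{⌊n/2⌋, ⌈n/2⌉}. For n = 371: ⌊371^2/4⌋ = ⌊137641/4⌋ = 34410. The extremal graph is K_{185, 186}, which has 185·186 = 34410 edges.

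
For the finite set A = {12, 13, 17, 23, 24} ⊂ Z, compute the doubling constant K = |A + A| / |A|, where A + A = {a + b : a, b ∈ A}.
K = |A + A| / |A| = 14/5

Enumerate A + A = {a + b : a, b ∈ A}. With |A| = 5, there are |A|^2 = 25 ordered sum pairs; collecting distinct values, A + A = {24, 25, 26, 29, 30, 34, 35, 36, 37, 40, 41, 46, 47, 48}, so |A + A| = 14. Thus K = 14/5. For comparison, the minimum possible |A + A| over all 5-element sets is 2·5 − 1 = 9 (so min K = 9/5), attained only by arithmetic progressions.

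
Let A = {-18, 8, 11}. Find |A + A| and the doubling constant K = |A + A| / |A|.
K = |A + A| / |A| = 6/3 = 2

Enumerate A + A = {a + b : a, b ∈ A}. With |A| = 3, there are |A|^2 = 9 ordered sum pairs; collecting distinct values, A + A = {-36, -10, -7, 16, 19, 22}, so |A + A| = 6. Thus K = 6/3 = 2. For comparison, the minimum possible |A + A| over all 3-element sets is 2·3 − 1 = 5 (so min K = 5/3), attained only by arithmetic progressions.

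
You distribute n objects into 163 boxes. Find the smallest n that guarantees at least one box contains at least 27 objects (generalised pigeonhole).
n = (27 − 1)·163 + 1 = 4239

By the generalised pigeonhole principle, to guarantee some box contains ≥ r objects we need more than (r − 1) · k objects total. Threshold: n = (r − 1) · k + 1. With r = 27 and k = 163: n = 26 · 163 + 1 = 4238 + 1 = 4239. For n = 4238 = 26 · 163, we can put exactly 26 objects in every box, avoiding 27 in any single one — so 4239 is tight.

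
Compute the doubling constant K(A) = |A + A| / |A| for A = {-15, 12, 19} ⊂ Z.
K = |A + A| / |A| = 6/3 = 2

Enumerate A + A = {a + b : a, b ∈ A}. With |A| = 3, there are |A|^2 = 9 ordered sum pairs; collecting distinct values, A + A = {-30, -3, 4, 24, 31, 38}, so |A + A| = 6. Thus K = 6/3 = 2. For comparison, the minimum possible |A + A| over all 3-element sets is 2·3 − 1 = 5 (so min K = 5/3), attained only by arithmetic progressions.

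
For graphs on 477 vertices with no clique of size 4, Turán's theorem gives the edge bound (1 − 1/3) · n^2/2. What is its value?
Turán density bound = (2/3) · 477^2/2 = 75843

Turán's theorem: ex(n, K_{r+1}) is achieved by the complete r-partite Turán graph T(n, r) with parts as balanced as possible, and is at most (1 − 1/r) · n^2/2. For r = 3, n = 477: the density bound is (2/3) · 227529/2 = 75843. Since 3 ∣ 477, the Turán graph T(477, 3) has parts of equal size 159, and its edge count e(T(477, 3)) = 75843 attains the density bound exactly.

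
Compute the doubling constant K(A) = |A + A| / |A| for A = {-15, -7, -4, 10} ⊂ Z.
K = |A + A| / |A| = 10/4 = 5/2

Enumerate A + A = {a + b : a, b ∈ A}. With |A| = 4, there are |A|^2 = 16 ordered sum pairs; collecting distinct values, A + A = {-30, -22, -19, -14, -11, -8, -5, 3, 6, 20}, so |A + A| = 10. Thus K = 10/4 = 5/2. For comparison, the minimum possible |A + A| over all 4-element sets is 2·4 − 1 = 7 (so min K = 7/4), attained only by arithmetic progressions.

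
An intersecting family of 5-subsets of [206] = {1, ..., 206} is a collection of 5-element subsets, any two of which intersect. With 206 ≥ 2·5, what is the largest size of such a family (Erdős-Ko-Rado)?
max |F| = C(205, 4) = 71452955

The Erdős-Ko-Rado theorem states: for n ≥ 2k, an intersecting family of k-subsets of an n-element set has size at most C(n − 1, k − 1), with equality for 'star' families {A ⊆ [n] : |A| = k, i ∈ A} (fix an element i). For n = 206, k = 5: C(205, 4) = 71452955.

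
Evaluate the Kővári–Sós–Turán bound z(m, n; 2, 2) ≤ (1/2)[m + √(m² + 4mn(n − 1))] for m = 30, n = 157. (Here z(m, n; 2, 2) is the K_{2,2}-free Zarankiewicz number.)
z(30, 157; 2, 2) ≤ (1/2)[30 + √(30² + 4·30·157·156)] = (1/2)[30 + √2939940] = 872.3127

Kővári–Sós–Turán: let r_1, ..., r_30 be the row sums and z = Σ r_i the total number of 1s. Each pair of columns can share at most one row with both entries 1 (else a 2×2 all-ones block appears), so Σ_i C(r_i, 2) ≤ C(157, 2) = 12246. By convexity Σ_i C(r_i, 2) ≥ 30·C(z/30, 2) = z(z − 30)/(2·30), giving z² − 30z − 30·157·156 ≤ 0 and hence z ≤ (1/2)[30 + √(900 + 4·734760)] = (1/2)[30 + √2939940] ≈ (1/2)(30 + 1714.6253) = 872.3127.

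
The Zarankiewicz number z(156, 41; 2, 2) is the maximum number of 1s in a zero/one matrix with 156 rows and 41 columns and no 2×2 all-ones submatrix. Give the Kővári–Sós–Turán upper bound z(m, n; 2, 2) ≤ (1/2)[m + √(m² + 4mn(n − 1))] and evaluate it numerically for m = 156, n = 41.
z(156, 41; 2, 2) ≤ (1/2)[156 + √(156² + 4·156·41·40)] = (1/2)[156 + √1047696] = 589.7851

Kővári–Sós–Turán: let r_1, ..., r_156 be the row sums and z = Σ r_i the total number of 1s. Each pair of columns can share at most one row with both entries 1 (else a 2×2 all-ones block appears), so Σ_i C(r_i, 2) ≤ C(41, 2) = 820. By convexity Σ_i C(r_i, 2) ≥ 156·C(z/156, 2) = z(z − 156)/(2·156), giving z² − 156z − 156·41·40 ≤ 0 and hence z ≤ (1/2)[156 + √(24336 + 4·255840)] = (1/2)[156 + √1047696] ≈ (1/2)(156 + 1023.5702) = 589.7851.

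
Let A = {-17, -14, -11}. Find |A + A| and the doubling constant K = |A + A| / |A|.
K = |A + A| / |A| = 5/3

Enumerate A + A = {a + b : a, b ∈ A}. With |A| = 3, there are |A|^2 = 9 ordered sum pairs; collecting distinct values, A + A = {-34, -31, -28, -25, -22}, so |A + A| = 5. Thus K = 5/3. Here |A + A| = 2|A| − 1 = 5, the minimum possible — so K = 5/3 is minimal, which holds iff A is an arithmetic progression.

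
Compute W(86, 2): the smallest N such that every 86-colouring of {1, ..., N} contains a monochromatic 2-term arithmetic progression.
W(86, 2) = 86 + 1 = 87

A 2-term AP is any pair of integers, so a monochromatic 2-AP exists iff some colour is used at least twice. With 86 colours, the colouring i ↦ i on {1, ..., 86} uses each colour once, avoiding any monochromatic pair, so W(86, 2) > 86. For {1, ..., 87}, pigeonhole forces two integers of the same colour, which form a monochromatic 2-AP. Hence W(86, 2) = 87.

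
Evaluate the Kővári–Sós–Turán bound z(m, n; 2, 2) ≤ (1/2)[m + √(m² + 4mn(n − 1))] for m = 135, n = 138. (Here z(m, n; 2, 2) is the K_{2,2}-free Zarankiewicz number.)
z(135, 138; 2, 2) ≤ (1/2)[135 + √(135² + 4·135·138·137)] = (1/2)[135 + √10227465] = 1666.5204

Kővári–Sós–Turán: let r_1, ..., r_135 be the row sums and z = Σ r_i the total number of 1s. Each pair of columns can share at most one row with both entries 1 (else a 2×2 all-ones block appears), so Σ_i C(r_i, 2) ≤ C(138, 2) = 9453. By convexity Σ_i C(r_i, 2) ≥ 135·C(z/135, 2) = z(z − 135)/(2·135), giving z² − 135z − 135·138·137 ≤ 0 and hence z ≤ (1/2)[135 + √(18225 + 4·2552310)] = (1/2)[135 + √10227465] ≈ (1/2)(135 + 3198.0408) = 1666.5204.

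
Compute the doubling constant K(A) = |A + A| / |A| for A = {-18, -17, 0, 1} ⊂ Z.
K = |A + A| / |A| = 9/4

Enumerate A + A = {a + b : a, b ∈ A}. With |A| = 4, there are |A|^2 = 16 ordered sum pairs; collecting distinct values, A + A = {-36, -35, -34, -18, -17, -16, 0, 1, 2}, so |A + A| = 9. Thus K = 9/4. For comparison, the minimum possible |A + A| over all 4-element sets is 2·4 − 1 = 7 (so min K = 7/4), attained only by arithmetic progressions.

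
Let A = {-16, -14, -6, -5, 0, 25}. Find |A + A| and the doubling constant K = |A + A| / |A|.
K = |A + A| / |A| = 21/6 = 7/2

Enumerate A + A = {a + b : a, b ∈ A}. With |A| = 6, there are |A|^2 = 36 ordered sum pairs; collecting distinct values, A + A = {-32, -30, -28, -22, -21, -20, -19, -16, -14, -12, -11, -10, -6, -5, 0, 9, 11, 19, 20, 25, 50}, so |A + A| = 21. Thus K = 21/6 = 7/2. For comparison, the minimum possible |A + A| over all 6-element sets is 2·6 − 1 = 11 (so min K = 11/6), attained only by arithmetic progressions.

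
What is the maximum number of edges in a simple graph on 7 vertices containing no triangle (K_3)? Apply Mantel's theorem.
ex(7, K_3) = ⌊7^2/4⌋ = 12

Mantel (1907): a triangle-free graph on n vertices has at most ⌊n^2/4⌋ edges, with equality for the complete bipartite graph K_{⌊n/2⌋, ⌈n/2⌉}. For n = 7: ⌊7^2/4⌋ = ⌊49/4⌋ = 12. The extremal graph is K_{3, 4}, which has 3·4 = 12 edges.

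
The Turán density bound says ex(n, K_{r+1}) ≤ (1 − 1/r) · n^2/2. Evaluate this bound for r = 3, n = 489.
Turán density bound = (2/3) · 489^2/2 = 79707

Turán's theorem: ex(n, K_{r+1}) is achieved by the complete r-partite Turán graph T(n, r) with parts as balanced as possible, and is at most (1 − 1/r) · n^2/2. For r = 3, n = 489: the density bound is (2/3) · 239121/2 = 79707. Since 3 ∣ 489, the Turán graph T(489, 3) has parts of equal size 163, and its edge count e(T(489, 3)) = 79707 attains the density bound exactly.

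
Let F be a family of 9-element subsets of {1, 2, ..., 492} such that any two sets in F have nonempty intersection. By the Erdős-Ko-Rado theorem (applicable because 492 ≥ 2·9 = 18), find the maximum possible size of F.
max |F| = C(491, 8) = 79111216102124745

The Erdős-Ko-Rado theorem states: for n ≥ 2k, an intersecting family of k-subsets of an n-element set has size at most C(n − 1, k − 1), with equality for 'star' families {A ⊆ [n] : |A| = k, i ∈ A} (fix an element i). For n = 492, k = 9: C(491, 8) = 79111216102124745.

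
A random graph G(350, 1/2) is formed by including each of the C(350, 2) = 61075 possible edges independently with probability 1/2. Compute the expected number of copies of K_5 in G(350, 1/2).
E[# K_5] = C(350, 5) · (1/2)^C(5, 2) = 42530162570 / 2^10 = 21265081285/512 ≈ 41533361.884766

For each 5-subset S of vertices (there are C(350, 5) = 42530162570 such S), let X_S = 1 if S induces a K_5 (all C(5, 2) = 10 edges present). Then P(X_S = 1) = (1/2)^10 = 1/1024. By linearity of expectation, E[# K_5] = C(350, 5) · (1/2)^10 = 42530162570 / 1024 = 21265081285/512 ≈ 41533361.884766.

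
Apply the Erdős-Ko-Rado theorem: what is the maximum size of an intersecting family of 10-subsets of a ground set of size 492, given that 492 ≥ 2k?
max |F| = C(491, 9) = 4245635264147361315

The Erdős-Ko-Rado theorem states: for n ≥ 2k, an intersecting family of k-subsets of an n-element set has size at most C(n − 1, k − 1), with equality for 'star' families {A ⊆ [n] : |A| = k, i ∈ A} (fix an element i). For n = 492, k = 10: C(491, 9) = 4245635264147361315.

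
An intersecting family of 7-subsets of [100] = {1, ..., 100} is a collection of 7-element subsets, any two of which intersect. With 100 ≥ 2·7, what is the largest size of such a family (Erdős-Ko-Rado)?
max |F| = C(99, 6) = 1120529256

Erdős-Ko-Rado (1961): when n ≥ 2k, max |F| = C(n−1, k−1). The bound is attained by the star {A : i ∈ A} for any fixed i ∈ [n]. Here C(100−1, 7−1) = C(99, 6) = 1120529256.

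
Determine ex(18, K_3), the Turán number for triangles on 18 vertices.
ex(18, K_3) = ⌊18^2/4⌋ = 81

Mantel (1907): a triangle-free graph on n vertices has at most ⌊n^2/4⌋ edges, with equality for the complete bipartite graph K_{⌊n/2⌋, ⌈n/2⌉}. For n = 18: ⌊18^2/4⌋ = ⌊324/4⌋ = 81. The extremal graph is K_{9, 9}, which has 9·9 = 81 edges.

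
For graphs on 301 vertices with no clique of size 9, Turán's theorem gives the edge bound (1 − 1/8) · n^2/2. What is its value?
Turán density bound = (7/8) · 301^2/2 = 634207/16 ≈ 39637.9375

Turán's theorem: ex(n, K_{r+1}) is achieved by the complete r-partite Turán graph T(n, r) with parts as balanced as possible, and is at most (1 − 1/r) · n^2/2. For r = 8, n = 301: the density bound is (7/8) · 90601/2 = 634207/16 ≈ 39637.9375. The integer-valued extremum is e(T(301, 8)) = 39637, which is strictly less than the density bound 634207/16 since 8 ∤ 301 (the parts of T(301, 8) cannot all be equal).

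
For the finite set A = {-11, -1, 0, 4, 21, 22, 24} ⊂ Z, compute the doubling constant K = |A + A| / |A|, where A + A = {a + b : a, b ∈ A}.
K = |A + A| / |A| = 27/7

Enumerate A + A = {a + b : a, b ∈ A}. With |A| = 7, there are |A|^2 = 49 ordered sum pairs; collecting distinct values, A + A = {-22, -12, -11, -7, -2, -1, 0, 3, 4, 8, 10, 11, 13, 20, 21, 22, 23, 24, 25, 26, 28, 42, 43, 44, 45, 46, 48}, so |A + A| = 27. Thus K = 27/7. For comparison, the minimum possible |A + A| over all 7-element sets is 2·7 − 1 = 13 (so min K = 13/7), attained only by arithmetic progressions.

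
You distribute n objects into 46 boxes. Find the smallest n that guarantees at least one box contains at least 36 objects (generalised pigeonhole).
n = (36 − 1)·46 + 1 = 1611

By the generalised pigeonhole principle, to guarantee some box contains ≥ r objects we need more than (r − 1) · k objects total. Threshold: n = (r − 1) · k + 1. With r = 36 and k = 46: n = 35 · 46 + 1 = 1610 + 1 = 1611. For n = 1610 = 35 · 46, we can put exactly 35 objects in every box, avoiding 36 in any single one — so 1611 is tight.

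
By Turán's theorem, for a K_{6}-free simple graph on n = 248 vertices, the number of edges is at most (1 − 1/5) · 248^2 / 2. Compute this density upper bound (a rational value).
Turán density bound = (4/5) · 248^2/2 = 123008/5 ≈ 24601.6

Turán's theorem: ex(n, K_{r+1}) is achieved by the complete r-partite Turán graph T(n, r) with parts as balanced as possible, and is at most (1 − 1/r) · n^2/2. For r = 5, n = 248: the density bound is (4/5) · 61504/2 = 123008/5 ≈ 24601.6. The integer-valued extremum is e(T(248, 5)) = 24601, which is strictly less than the density bound 123008/5 since 5 ∤ 248 (the parts of T(248, 5) cannot all be equal).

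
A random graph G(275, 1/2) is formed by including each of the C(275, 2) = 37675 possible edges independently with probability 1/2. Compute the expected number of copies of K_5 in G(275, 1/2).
E[# K_5] = C(275, 5) · (1/2)^C(5, 2) = 12635803180 / 2^10 = 3158950795/256 ≈ 12339651.542969

For each 5-subset S of vertices (there are C(275, 5) = 12635803180 such S), let X_S = 1 if S induces a K_5 (all C(5, 2) = 10 edges present). Then P(X_S = 1) = (1/2)^10 = 1/1024. By linearity of expectation, E[# K_5] = C(275, 5) · (1/2)^10 = 12635803180 / 1024 = 3158950795/256 ≈ 12339651.542969.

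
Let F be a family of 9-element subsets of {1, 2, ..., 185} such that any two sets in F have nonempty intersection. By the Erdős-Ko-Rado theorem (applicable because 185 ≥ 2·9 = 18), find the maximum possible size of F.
max |F| = C(184, 8) = 27926541635499

The Erdős-Ko-Rado theorem states: for n ≥ 2k, an intersecting family of k-subsets of an n-element set has size at most C(n − 1, k − 1), with equality for 'star' families {A ⊆ [n] : |A| = k, i ∈ A} (fix an element i). For n = 185, k = 9: C(184, 8) = 27926541635499.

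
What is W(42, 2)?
W(42, 2) = 42 + 1 = 43

A 2-term AP is any pair of integers, so a monochromatic 2-AP exists iff some colour is used at least twice. With 42 colours, the colouring i ↦ i on {1, ..., 42} uses each colour once, avoiding any monochromatic pair, so W(42, 2) > 42. For {1, ..., 43}, pigeonhole forces two integers of the same colour, which form a monochromatic 2-AP. Hence W(42, 2) = 43.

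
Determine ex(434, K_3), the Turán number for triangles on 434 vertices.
ex(434, K_3) = ⌊434^2/4⌋ = 47089

Mantel (1907): a triangle-free graph on n vertices has at most ⌊n^2/4⌋ edges, with equality for the complete bipartite graph K_{⌊n/2⌋, ⌈n/2⌉}. For n = 434: ⌊434^2/4⌋ = ⌊188356/4⌋ = 47089. The extremal graph is K_{217, 217}, which has 217·217 = 47089 edges.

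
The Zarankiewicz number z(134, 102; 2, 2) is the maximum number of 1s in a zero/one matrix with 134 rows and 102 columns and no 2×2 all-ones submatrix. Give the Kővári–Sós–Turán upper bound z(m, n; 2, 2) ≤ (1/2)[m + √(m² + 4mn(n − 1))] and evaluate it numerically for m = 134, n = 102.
z(134, 102; 2, 2) ≤ (1/2)[134 + √(134² + 4·134·102·101)] = (1/2)[134 + √5539828] = 1243.842

Kővári–Sós–Turán: let r_1, ..., r_134 be the row sums and z = Σ r_i the total number of 1s. Each pair of columns can share at most one row with both entries 1 (else a 2×2 all-ones block appears), so Σ_i C(r_i, 2) ≤ C(102, 2) = 5151. By convexity Σ_i C(r_i, 2) ≥ 134·C(z/134, 2) = z(z − 134)/(2·134), giving z² − 134z − 134·102·101 ≤ 0 and hence z ≤ (1/2)[134 + √(17956 + 4·1380468)] = (1/2)[134 + √5539828] ≈ (1/2)(134 + 2353.6839) = 1243.842.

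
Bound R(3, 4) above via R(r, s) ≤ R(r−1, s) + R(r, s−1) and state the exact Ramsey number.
R(3, 4) ≤ R(2, 4) + R(3, 3) = 4 + 6 = 10; exact value R(3, 4) = 9.

The Erdős–Szekeres recurrence R(r, s) ≤ R(r−1, s) + R(r, s−1) applied to (r, s) = (3, 4) gives
  R(3, 4) ≤ R(2, 4) + R(3, 3) = 4 + 6 = 10.
(Recall R(2, k) = k and R is symmetric.) The recurrence is not tight here (it gives 10, but the exact value is R(3, 4) = 9); the tight upper bound requires a sharper argument than the simple recurrence, combined with a lower-bound construction on K_{8}.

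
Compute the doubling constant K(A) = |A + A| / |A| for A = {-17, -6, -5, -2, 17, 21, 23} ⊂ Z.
K = |A + A| / |A| = 27/7

Enumerate A + A = {a + b : a, b ∈ A}. With |A| = 7, there are |A|^2 = 49 ordered sum pairs; collecting distinct values, A + A = {-34, -23, -22, -19, -12, -11, -10, -8, -7, -4, 0, 4, 6, 11, 12, 15, 16, 17, 18, 19, 21, 34, 38, 40, 42, 44, 46}, so |A + A| = 27. Thus K = 27/7. For comparison, the minimum possible |A + A| over all 7-element sets is 2·7 − 1 = 13 (so min K = 13/7), attained only by arithmetic progressions.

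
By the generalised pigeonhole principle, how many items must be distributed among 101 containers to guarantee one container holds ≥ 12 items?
n = (12 − 1)·101 + 1 = 1112

By the generalised pigeonhole principle, to guarantee some box contains ≥ r objects we need more than (r − 1) · k objects total. Threshold: n = (r − 1) · k + 1. With r = 12 and k = 101: n = 11 · 101 + 1 = 1111 + 1 = 1112. For n = 1111 = 11 · 101, we can put exactly 11 objects in every box, avoiding 12 in any single one — so 1112 is tight.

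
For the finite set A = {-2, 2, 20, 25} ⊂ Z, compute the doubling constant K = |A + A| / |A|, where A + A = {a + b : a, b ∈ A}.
K = |A + A| / |A| = 10/4 = 5/2

Enumerate A + A = {a + b : a, b ∈ A}. With |A| = 4, there are |A|^2 = 16 ordered sum pairs; collecting distinct values, A + A = {-4, 0, 4, 18, 22, 23, 27, 40, 45, 50}, so |A + A| = 10. Thus K = 10/4 = 5/2. For comparison, the minimum possible |A + A| over all 4-element sets is 2·4 − 1 = 7 (so min K = 7/4), attained only by arithmetic progressions.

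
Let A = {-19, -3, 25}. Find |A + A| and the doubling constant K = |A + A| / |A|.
K = |A + A| / |A| = 6/3 = 2

Enumerate A + A = {a + b : a, b ∈ A}. With |A| = 3, there are |A|^2 = 9 ordered sum pairs; collecting distinct values, A + A = {-38, -22, -6, 6, 22, 50}, so |A + A| = 6. Thus K = 6/3 = 2. For comparison, the minimum possible |A + A| over all 3-element sets is 2·3 − 1 = 5 (so min K = 5/3), attained only by arithmetic progressions.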